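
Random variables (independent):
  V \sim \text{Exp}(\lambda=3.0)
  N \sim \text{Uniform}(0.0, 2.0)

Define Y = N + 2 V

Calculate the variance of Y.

For independent RVs: Var(aX + bY) = a²Var(X) + b²Var(Y)
Var(V) = 0.11111111
Var(N) = 0.33333333
Var(Y) = 2²*0.11111111 + 1²*0.33333333
= 4*0.11111111 + 1*0.33333333 = 0.77777778

0.77777778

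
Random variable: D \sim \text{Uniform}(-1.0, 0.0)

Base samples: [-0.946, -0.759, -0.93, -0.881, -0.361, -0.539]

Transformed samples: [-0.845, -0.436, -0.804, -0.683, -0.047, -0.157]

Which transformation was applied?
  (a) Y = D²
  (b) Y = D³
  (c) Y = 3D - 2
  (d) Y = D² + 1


Checking option (b) Y = D³:
  D = -0.946 -> Y = -0.845 ✓
  D = -0.759 -> Y = -0.436 ✓
  D = -0.93 -> Y = -0.804 ✓
All samples match this transformation.

(b) D³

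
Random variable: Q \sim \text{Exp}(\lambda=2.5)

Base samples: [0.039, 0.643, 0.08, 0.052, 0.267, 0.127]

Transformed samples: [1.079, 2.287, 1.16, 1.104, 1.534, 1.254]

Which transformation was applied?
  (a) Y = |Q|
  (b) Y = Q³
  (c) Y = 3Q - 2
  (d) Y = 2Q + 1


Checking option (d) Y = 2Q + 1:
  Q = 0.039 -> Y = 1.079 ✓
  Q = 0.643 -> Y = 2.287 ✓
  Q = 0.08 -> Y = 1.16 ✓
All samples match this transformation.

(d) 2Q + 1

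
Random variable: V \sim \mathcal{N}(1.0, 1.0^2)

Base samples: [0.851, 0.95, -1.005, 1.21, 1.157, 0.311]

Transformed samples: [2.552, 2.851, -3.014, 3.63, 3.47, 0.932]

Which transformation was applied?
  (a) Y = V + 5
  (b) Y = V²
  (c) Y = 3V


Checking option (c) Y = 3V:
  V = 0.851 -> Y = 2.552 ✓
  V = 0.95 -> Y = 2.851 ✓
  V = -1.005 -> Y = -3.014 ✓
All samples match this transformation.

(c) 3V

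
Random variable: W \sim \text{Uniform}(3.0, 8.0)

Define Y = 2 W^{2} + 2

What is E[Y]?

E[Y] = 2*E[W²] + 2
E[W] = 5.5
E[W²] = Var(W) + (E[W])² = 2.0833333 + 30.25 = 32.333333
E[Y] = 2*32.333333 + 2 = 66.666667

66.666667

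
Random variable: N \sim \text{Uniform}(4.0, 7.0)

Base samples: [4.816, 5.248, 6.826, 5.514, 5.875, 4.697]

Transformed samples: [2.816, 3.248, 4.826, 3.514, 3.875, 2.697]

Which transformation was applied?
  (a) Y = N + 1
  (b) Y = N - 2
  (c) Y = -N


Checking option (b) Y = N - 2:
  N = 4.816 -> Y = 2.816 ✓
  N = 5.248 -> Y = 3.248 ✓
  N = 6.826 -> Y = 4.826 ✓
All samples match this transformation.

(b) N - 2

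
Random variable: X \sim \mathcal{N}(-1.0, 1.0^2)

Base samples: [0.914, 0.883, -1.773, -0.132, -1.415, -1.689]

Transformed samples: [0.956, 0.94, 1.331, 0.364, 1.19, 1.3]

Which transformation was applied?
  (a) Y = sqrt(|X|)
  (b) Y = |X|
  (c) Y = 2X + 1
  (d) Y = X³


Checking option (a) Y = sqrt(|X|):
  X = 0.914 -> Y = 0.956 ✓
  X = 0.883 -> Y = 0.94 ✓
  X = -1.773 -> Y = 1.331 ✓
All samples match this transformation.

(a) sqrt(|X|)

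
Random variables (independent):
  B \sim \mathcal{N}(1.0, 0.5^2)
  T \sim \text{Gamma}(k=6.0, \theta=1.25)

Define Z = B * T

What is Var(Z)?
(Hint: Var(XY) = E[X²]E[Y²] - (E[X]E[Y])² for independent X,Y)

Var(XY) = E[X²]E[Y²] - (E[X]E[Y])²
E[B] = 1, Var(B) = 0.25
E[T] = 7.5, Var(T) = 9.375
E[B²] = 0.25 + 1² = 1.25
E[T²] = 9.375 + 7.5² = 65.625
Var(Z) = 1.25*65.625 - (1*7.5)²
= 82.03125 - 56.25 = 25.78125

25.78125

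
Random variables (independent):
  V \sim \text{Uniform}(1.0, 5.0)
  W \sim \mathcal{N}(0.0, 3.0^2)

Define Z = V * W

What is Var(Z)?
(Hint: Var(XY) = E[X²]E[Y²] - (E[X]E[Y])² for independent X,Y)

Var(XY) = E[X²]E[Y²] - (E[X]E[Y])²
E[V] = 3, Var(V) = 1.3333333
E[W] = 0, Var(W) = 9
E[V²] = 1.3333333 + 3² = 10.333333
E[W²] = 9 + 0² = 9
Var(Z) = 10.333333*9 - (3*0)²
= 93 - 0 = 93

93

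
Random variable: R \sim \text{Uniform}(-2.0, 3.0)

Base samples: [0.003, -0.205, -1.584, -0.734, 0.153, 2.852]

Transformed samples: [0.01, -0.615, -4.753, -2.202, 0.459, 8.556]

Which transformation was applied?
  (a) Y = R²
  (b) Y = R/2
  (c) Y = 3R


Checking option (c) Y = 3R:
  R = 0.003 -> Y = 0.01 ✓
  R = -0.205 -> Y = -0.615 ✓
  R = -1.584 -> Y = -4.753 ✓
All samples match this transformation.

(c) 3R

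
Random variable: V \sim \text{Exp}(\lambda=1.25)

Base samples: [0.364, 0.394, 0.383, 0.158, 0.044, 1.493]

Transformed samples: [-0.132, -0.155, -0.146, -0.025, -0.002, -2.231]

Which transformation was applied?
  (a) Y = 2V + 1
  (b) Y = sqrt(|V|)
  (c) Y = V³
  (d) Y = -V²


Checking option (d) Y = -V²:
  V = 0.364 -> Y = -0.132 ✓
  V = 0.394 -> Y = -0.155 ✓
  V = 0.383 -> Y = -0.146 ✓
All samples match this transformation.

(d) -V²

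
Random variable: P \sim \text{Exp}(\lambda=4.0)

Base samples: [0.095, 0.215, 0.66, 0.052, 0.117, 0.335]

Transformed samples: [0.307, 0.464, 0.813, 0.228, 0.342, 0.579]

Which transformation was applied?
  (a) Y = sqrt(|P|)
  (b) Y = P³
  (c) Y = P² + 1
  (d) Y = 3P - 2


Checking option (a) Y = sqrt(|P|):
  P = 0.095 -> Y = 0.307 ✓
  P = 0.215 -> Y = 0.464 ✓
  P = 0.66 -> Y = 0.813 ✓
All samples match this transformation.

(a) sqrt(|P|)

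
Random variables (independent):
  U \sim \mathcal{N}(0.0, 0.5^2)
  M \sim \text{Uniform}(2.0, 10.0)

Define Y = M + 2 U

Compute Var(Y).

For independent RVs: Var(aX + bY) = a²Var(X) + b²Var(Y)
Var(U) = 0.25
Var(M) = 5.3333333
Var(Y) = 2²*0.25 + 1²*5.3333333
= 4*0.25 + 1*5.3333333 = 6.3333333

6.3333333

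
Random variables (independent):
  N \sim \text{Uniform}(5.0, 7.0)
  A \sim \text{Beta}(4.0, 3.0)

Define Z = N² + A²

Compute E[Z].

E[Z] = E[N²] + E[A²]
E[N²] = Var(N) + E[N]² = 0.33333333 + 36 = 36.333333
E[A²] = Var(A) + E[A]² = 0.030612245 + 0.32653061 = 0.35714286
E[Z] = 36.333333 + 0.35714286 = 36.690476

36.690476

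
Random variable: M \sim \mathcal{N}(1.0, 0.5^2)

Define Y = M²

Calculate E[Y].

Using E[X²] = Var(X) + (E[X])²:
E[M] = 1
Var(M) = 0.5^2 = 0.25
E[M²] = 0.25 + 1² = 0.25 + 1 = 1.25

1.25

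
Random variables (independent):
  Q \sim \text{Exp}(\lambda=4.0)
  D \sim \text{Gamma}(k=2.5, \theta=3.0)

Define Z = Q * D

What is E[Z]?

For independent RVs: E[XY] = E[X]*E[Y]
E[Q] = 0.25
E[D] = 7.5
E[Z] = 0.25 * 7.5 = 1.875

1.875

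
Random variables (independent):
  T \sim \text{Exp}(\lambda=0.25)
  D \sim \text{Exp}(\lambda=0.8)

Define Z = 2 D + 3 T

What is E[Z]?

E[Z] = 3*E[T] + 2*E[D]
E[T] = 4
E[D] = 1.25
E[Z] = 3*4 + 2*1.25 = 14.5

14.5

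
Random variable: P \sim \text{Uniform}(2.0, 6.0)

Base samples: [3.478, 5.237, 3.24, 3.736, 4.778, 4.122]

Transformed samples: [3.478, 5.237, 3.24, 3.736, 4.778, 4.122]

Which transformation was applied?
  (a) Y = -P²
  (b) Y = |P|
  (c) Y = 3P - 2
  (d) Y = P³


Checking option (b) Y = |P|:
  P = 3.478 -> Y = 3.478 ✓
  P = 5.237 -> Y = 5.237 ✓
  P = 3.24 -> Y = 3.24 ✓
All samples match this transformation.

(b) |P|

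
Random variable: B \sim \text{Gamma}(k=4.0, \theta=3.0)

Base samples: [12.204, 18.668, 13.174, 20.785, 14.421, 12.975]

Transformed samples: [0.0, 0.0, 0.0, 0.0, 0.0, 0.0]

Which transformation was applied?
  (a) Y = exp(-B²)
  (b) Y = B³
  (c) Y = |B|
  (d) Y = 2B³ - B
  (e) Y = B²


Checking option (a) Y = exp(-B²):
  B = 12.204 -> Y = 0.0 ✓
  B = 18.668 -> Y = 0.0 ✓
  B = 13.174 -> Y = 0.0 ✓
All samples match this transformation.

(a) exp(-B²)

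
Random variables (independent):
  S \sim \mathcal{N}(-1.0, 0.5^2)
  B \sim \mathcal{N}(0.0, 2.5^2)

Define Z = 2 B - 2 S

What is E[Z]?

E[Z] = -2*E[S] + 2*E[B]
E[S] = -1
E[B] = 0
E[Z] = -2*(-1) + 2*0 = 2

2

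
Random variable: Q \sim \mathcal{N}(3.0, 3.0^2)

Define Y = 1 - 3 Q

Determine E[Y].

For Y = -3Q + 1:
E[Y] = -3 * E[Q] + 1
E[Q] = 3.0 = 3
E[Y] = -3 * 3 + 1 = -8

-8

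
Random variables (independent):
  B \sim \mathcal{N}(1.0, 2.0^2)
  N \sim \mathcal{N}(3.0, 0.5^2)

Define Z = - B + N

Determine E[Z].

E[Z] = -1*E[B] + 1*E[N]
E[B] = 1
E[N] = 3
E[Z] = -1*1 + 1*3 = 2

2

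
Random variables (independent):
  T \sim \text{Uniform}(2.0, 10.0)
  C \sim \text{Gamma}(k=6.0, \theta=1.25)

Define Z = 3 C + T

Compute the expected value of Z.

E[Z] = 1*E[T] + 3*E[C]
E[T] = 6
E[C] = 7.5
E[Z] = 1*6 + 3*7.5 = 28.5

28.5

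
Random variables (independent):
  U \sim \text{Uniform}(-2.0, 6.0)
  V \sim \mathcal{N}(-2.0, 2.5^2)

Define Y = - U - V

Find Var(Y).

For independent RVs: Var(aX + bY) = a²Var(X) + b²Var(Y)
Var(U) = 5.3333333
Var(V) = 6.25
Var(Y) = (-1)²*5.3333333 + (-1)²*6.25
= 1*5.3333333 + 1*6.25 = 11.583333

11.583333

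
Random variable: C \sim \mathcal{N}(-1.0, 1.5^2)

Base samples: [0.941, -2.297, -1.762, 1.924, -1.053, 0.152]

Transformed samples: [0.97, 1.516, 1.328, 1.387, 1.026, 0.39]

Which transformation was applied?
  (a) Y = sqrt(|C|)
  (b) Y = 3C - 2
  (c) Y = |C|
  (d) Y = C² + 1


Checking option (a) Y = sqrt(|C|):
  C = 0.941 -> Y = 0.97 ✓
  C = -2.297 -> Y = 1.516 ✓
  C = -1.762 -> Y = 1.328 ✓
All samples match this transformation.

(a) sqrt(|C|)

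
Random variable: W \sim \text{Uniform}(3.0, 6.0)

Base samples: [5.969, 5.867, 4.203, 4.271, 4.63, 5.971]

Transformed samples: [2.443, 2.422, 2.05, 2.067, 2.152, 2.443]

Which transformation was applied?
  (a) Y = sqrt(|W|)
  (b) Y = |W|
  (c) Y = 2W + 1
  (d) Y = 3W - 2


Checking option (a) Y = sqrt(|W|):
  W = 5.969 -> Y = 2.443 ✓
  W = 5.867 -> Y = 2.422 ✓
  W = 4.203 -> Y = 2.05 ✓
All samples match this transformation.

(a) sqrt(|W|)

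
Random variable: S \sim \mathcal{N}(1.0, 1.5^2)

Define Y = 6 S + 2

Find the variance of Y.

For Y = aS + b: Var(Y) = a² * Var(S)
Var(S) = 1.5^2 = 2.25
Var(Y) = 6² * 2.25 = 36 * 2.25 = 81

81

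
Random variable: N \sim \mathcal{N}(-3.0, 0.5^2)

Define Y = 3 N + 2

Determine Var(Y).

For Y = aN + b: Var(Y) = a² * Var(N)
Var(N) = 0.5^2 = 0.25
Var(Y) = 3² * 0.25 = 9 * 0.25 = 2.25

2.25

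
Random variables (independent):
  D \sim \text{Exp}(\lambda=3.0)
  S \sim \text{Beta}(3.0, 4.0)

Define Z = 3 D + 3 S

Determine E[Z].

E[Z] = 3*E[D] + 3*E[S]
E[D] = 0.33333333
E[S] = 0.42857143
E[Z] = 3*0.33333333 + 3*0.42857143 = 2.2857143

2.2857143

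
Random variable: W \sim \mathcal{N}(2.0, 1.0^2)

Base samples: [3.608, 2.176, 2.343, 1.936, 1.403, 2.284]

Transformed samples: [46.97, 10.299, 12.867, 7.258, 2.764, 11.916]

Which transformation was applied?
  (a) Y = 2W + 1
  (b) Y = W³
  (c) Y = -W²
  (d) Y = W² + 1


Checking option (b) Y = W³:
  W = 3.608 -> Y = 46.97 ✓
  W = 2.176 -> Y = 10.299 ✓
  W = 2.343 -> Y = 12.867 ✓
All samples match this transformation.

(b) W³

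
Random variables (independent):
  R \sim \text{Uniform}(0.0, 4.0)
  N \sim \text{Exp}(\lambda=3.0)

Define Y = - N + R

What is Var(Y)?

For independent RVs: Var(aX + bY) = a²Var(X) + b²Var(Y)
Var(R) = 1.3333333
Var(N) = 0.11111111
Var(Y) = 1²*1.3333333 + (-1)²*0.11111111
= 1*1.3333333 + 1*0.11111111 = 1.4444444

1.4444444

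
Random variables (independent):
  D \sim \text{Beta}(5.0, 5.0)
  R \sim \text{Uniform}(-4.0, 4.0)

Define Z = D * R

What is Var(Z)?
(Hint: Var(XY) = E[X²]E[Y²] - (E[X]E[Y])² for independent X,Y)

Var(XY) = E[X²]E[Y²] - (E[X]E[Y])²
E[D] = 0.5, Var(D) = 0.022727273
E[R] = 0, Var(R) = 5.3333333
E[D²] = 0.022727273 + 0.5² = 0.27272727
E[R²] = 5.3333333 + 0² = 5.3333333
Var(Z) = 0.27272727*5.3333333 - (0.5*0)²
= 1.4545455 - 0 = 1.4545455

1.4545455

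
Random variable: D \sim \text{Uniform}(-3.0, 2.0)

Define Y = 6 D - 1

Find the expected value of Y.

For Y = 6D - 1:
E[Y] = 6 * E[D] - 1
E[D] = (-3 + 2)/2 = -0.5
E[Y] = 6 * (-0.5) - 1 = -4

-4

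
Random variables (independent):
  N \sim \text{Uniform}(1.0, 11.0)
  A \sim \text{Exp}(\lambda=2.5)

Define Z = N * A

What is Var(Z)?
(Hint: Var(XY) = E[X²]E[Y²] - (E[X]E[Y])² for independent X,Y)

Var(XY) = E[X²]E[Y²] - (E[X]E[Y])²
E[N] = 6, Var(N) = 8.3333333
E[A] = 0.4, Var(A) = 0.16
E[N²] = 8.3333333 + 6² = 44.333333
E[A²] = 0.16 + 0.4² = 0.32
Var(Z) = 44.333333*0.32 - (6*0.4)²
= 14.186667 - 5.76 = 8.4266667

8.4266667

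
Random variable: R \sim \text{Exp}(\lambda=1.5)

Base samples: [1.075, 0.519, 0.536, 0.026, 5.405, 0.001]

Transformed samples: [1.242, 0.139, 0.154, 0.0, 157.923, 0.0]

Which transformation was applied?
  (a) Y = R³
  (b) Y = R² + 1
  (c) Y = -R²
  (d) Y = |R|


Checking option (a) Y = R³:
  R = 1.075 -> Y = 1.242 ✓
  R = 0.519 -> Y = 0.139 ✓
  R = 0.536 -> Y = 0.154 ✓
All samples match this transformation.

(a) R³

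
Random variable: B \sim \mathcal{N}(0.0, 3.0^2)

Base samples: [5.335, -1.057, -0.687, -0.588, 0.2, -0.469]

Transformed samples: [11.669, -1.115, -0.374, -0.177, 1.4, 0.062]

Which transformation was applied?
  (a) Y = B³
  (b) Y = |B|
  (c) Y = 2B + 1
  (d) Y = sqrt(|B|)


Checking option (c) Y = 2B + 1:
  B = 5.335 -> Y = 11.669 ✓
  B = -1.057 -> Y = -1.115 ✓
  B = -0.687 -> Y = -0.374 ✓
All samples match this transformation.

(c) 2B + 1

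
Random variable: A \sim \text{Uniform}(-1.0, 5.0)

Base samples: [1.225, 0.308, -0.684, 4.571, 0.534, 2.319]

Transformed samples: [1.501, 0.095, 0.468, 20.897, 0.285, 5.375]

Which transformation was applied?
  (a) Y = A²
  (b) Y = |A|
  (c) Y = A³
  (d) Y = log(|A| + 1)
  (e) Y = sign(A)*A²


Checking option (a) Y = A²:
  A = 1.225 -> Y = 1.501 ✓
  A = 0.308 -> Y = 0.095 ✓
  A = -0.684 -> Y = 0.468 ✓
All samples match this transformation.

(a) A²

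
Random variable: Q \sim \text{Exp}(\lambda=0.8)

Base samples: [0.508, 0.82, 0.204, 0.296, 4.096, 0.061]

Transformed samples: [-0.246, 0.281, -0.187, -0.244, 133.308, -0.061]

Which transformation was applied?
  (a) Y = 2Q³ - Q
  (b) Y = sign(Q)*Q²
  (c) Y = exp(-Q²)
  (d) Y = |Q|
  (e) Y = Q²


Checking option (a) Y = 2Q³ - Q:
  Q = 0.508 -> Y = -0.246 ✓
  Q = 0.82 -> Y = 0.281 ✓
  Q = 0.204 -> Y = -0.187 ✓
All samples match this transformation.

(a) 2Q³ - Q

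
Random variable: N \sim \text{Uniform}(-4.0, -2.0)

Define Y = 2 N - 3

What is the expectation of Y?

For Y = 2N - 3:
E[Y] = 2 * E[N] - 3
E[N] = (-4 - 2)/2 = -3
E[Y] = 2 * (-3) - 3 = -9

-9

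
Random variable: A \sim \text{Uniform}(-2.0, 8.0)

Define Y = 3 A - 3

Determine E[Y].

For Y = 3A - 3:
E[Y] = 3 * E[A] - 3
E[A] = (-2 + 8)/2 = 3
E[Y] = 3 * 3 - 3 = 6

6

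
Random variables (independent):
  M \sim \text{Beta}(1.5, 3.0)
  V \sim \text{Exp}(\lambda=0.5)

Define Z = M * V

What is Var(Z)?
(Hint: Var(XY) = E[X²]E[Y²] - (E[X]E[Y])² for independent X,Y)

Var(XY) = E[X²]E[Y²] - (E[X]E[Y])²
E[M] = 0.33333333, Var(M) = 0.04040404
E[V] = 2, Var(V) = 4
E[M²] = 0.04040404 + 0.33333333² = 0.15151515
E[V²] = 4 + 2² = 8
Var(Z) = 0.15151515*8 - (0.33333333*2)²
= 1.2121212 - 0.44444444 = 0.76767677

0.76767677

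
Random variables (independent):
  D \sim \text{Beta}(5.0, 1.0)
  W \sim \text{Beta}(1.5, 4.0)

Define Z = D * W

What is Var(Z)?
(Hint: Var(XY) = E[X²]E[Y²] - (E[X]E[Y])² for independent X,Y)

Var(XY) = E[X²]E[Y²] - (E[X]E[Y])²
E[D] = 0.83333333, Var(D) = 0.01984127
E[W] = 0.27272727, Var(W) = 0.03051494
E[D²] = 0.01984127 + 0.83333333² = 0.71428571
E[W²] = 0.03051494 + 0.27272727² = 0.1048951
Var(Z) = 0.71428571*0.1048951 - (0.83333333*0.27272727)²
= 0.074925075 - 0.051652893 = 0.023272182

0.023272182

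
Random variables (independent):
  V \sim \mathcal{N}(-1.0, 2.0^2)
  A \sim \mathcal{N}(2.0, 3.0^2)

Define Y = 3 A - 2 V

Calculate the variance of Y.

For independent RVs: Var(aX + bY) = a²Var(X) + b²Var(Y)
Var(V) = 4
Var(A) = 9
Var(Y) = (-2)²*4 + 3²*9
= 4*4 + 9*9 = 97

97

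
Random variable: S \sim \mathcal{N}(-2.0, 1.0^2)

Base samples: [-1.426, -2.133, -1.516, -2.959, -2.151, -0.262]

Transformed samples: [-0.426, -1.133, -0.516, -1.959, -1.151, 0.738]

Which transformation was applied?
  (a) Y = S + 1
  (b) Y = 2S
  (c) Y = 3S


Checking option (a) Y = S + 1:
  S = -1.426 -> Y = -0.426 ✓
  S = -2.133 -> Y = -1.133 ✓
  S = -1.516 -> Y = -0.516 ✓
All samples match this transformation.

(a) S + 1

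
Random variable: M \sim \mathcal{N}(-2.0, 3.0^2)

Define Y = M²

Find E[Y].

E[M²] = Var(M) + (E[M])² = 9 + 4 = 13

13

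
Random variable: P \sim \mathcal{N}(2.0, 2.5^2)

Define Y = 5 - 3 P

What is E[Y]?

For Y = -3P + 5:
E[Y] = -3 * E[P] + 5
E[P] = 2.0 = 2
E[Y] = -3 * 2 + 5 = -1

-1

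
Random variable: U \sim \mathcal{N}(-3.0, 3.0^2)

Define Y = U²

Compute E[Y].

Using E[X²] = Var(X) + (E[X])²:
E[U] = -3
Var(U) = 3.0^2 = 9
E[U²] = 9 + (-3)² = 9 + 9 = 18

18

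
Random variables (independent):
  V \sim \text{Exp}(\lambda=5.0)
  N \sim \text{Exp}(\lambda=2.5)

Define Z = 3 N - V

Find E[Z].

E[Z] = -1*E[V] + 3*E[N]
E[V] = 0.2
E[N] = 0.4
E[Z] = -1*0.2 + 3*0.4 = 1

1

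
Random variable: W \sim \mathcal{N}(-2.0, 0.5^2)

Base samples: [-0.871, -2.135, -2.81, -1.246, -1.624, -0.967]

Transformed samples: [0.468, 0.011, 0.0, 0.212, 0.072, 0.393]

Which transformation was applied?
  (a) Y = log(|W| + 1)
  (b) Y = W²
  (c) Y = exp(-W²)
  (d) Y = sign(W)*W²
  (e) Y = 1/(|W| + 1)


Checking option (c) Y = exp(-W²):
  W = -0.871 -> Y = 0.468 ✓
  W = -2.135 -> Y = 0.011 ✓
  W = -2.81 -> Y = 0.0 ✓
All samples match this transformation.

(c) exp(-W²)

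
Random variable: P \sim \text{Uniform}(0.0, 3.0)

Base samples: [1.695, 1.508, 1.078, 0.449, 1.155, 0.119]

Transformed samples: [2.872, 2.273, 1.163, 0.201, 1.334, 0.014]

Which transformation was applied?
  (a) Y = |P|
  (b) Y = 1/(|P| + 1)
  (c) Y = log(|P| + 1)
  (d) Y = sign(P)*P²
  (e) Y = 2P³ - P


Checking option (d) Y = sign(P)*P²:
  P = 1.695 -> Y = 2.872 ✓
  P = 1.508 -> Y = 2.273 ✓
  P = 1.078 -> Y = 1.163 ✓
All samples match this transformation.

(d) sign(P)*P²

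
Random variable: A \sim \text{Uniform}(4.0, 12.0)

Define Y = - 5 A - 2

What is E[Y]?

For Y = -5A - 2:
E[Y] = -5 * E[A] - 2
E[A] = (4 + 12)/2 = 8
E[Y] = -5 * 8 - 2 = -42

-42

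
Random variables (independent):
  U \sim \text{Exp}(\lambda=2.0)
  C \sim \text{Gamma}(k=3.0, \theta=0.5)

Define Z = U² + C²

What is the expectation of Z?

E[Z] = E[U²] + E[C²]
E[U²] = Var(U) + E[U]² = 0.25 + 0.25 = 0.5
E[C²] = Var(C) + E[C]² = 0.75 + 2.25 = 3
E[Z] = 0.5 + 3 = 3.5

3.5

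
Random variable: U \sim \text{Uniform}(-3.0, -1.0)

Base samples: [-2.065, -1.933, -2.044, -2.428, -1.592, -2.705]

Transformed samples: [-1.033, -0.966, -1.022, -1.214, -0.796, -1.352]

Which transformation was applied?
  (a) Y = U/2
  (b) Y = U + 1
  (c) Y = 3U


Checking option (a) Y = U/2:
  U = -2.065 -> Y = -1.033 ✓
  U = -1.933 -> Y = -0.966 ✓
  U = -2.044 -> Y = -1.022 ✓
All samples match this transformation.

(a) U/2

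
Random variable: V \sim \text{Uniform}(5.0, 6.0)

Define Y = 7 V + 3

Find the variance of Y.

For Y = aV + b: Var(Y) = a² * Var(V)
Var(V) = (6 - 5)^2/12 = 0.083333333
Var(Y) = 7² * 0.083333333 = 49 * 0.083333333 = 4.0833333

4.0833333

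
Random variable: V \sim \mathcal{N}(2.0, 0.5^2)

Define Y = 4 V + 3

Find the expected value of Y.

For Y = 4V + 3:
E[Y] = 4 * E[V] + 3
E[V] = 2.0 = 2
E[Y] = 4 * 2 + 3 = 11

11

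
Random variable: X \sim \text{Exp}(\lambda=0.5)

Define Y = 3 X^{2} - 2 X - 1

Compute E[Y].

E[Y] = 3*E[X²] - 2*E[X] - 1
E[X] = 2
E[X²] = Var(X) + (E[X])² = 4 + 4 = 8
E[Y] = 3*8 - 2*2 - 1 = 19

19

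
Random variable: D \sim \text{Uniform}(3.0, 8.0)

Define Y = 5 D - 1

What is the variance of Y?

For Y = aD + b: Var(Y) = a² * Var(D)
Var(D) = (8 - 3)^2/12 = 2.0833333
Var(Y) = 5² * 2.0833333 = 25 * 2.0833333 = 52.083333

52.083333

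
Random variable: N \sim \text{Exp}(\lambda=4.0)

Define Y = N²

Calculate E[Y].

Using E[X²] = Var(X) + (E[X])²:
E[N] = 0.25
Var(N) = 1/4.0^2 = 0.0625
E[N²] = 0.0625 + 0.25² = 0.0625 + 0.0625 = 0.125

0.125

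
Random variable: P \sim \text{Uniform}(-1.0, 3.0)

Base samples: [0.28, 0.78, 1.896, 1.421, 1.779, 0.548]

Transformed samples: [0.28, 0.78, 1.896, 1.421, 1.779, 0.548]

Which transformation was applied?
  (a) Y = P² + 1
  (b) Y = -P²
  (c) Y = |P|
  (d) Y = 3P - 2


Checking option (c) Y = |P|:
  P = 0.28 -> Y = 0.28 ✓
  P = 0.78 -> Y = 0.78 ✓
  P = 1.896 -> Y = 1.896 ✓
All samples match this transformation.

(c) |P|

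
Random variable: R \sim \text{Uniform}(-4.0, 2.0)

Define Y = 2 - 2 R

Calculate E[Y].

For Y = -2R + 2:
E[Y] = -2 * E[R] + 2
E[R] = (-4 + 2)/2 = -1
E[Y] = -2 * (-1) + 2 = 4

4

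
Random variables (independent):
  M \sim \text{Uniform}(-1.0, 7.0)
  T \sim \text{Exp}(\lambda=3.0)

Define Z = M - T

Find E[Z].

E[Z] = 1*E[M] - 1*E[T]
E[M] = 3
E[T] = 0.33333333
E[Z] = 1*3 - 1*0.33333333 = 2.6666667

2.6666667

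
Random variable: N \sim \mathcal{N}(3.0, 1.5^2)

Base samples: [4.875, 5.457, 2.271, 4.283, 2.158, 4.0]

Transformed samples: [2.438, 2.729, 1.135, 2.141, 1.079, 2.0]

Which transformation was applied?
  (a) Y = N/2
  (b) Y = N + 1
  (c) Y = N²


Checking option (a) Y = N/2:
  N = 4.875 -> Y = 2.438 ✓
  N = 5.457 -> Y = 2.729 ✓
  N = 2.271 -> Y = 1.135 ✓
All samples match this transformation.

(a) N/2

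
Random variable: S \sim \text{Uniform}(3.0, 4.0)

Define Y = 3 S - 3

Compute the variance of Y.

For Y = aS + b: Var(Y) = a² * Var(S)
Var(S) = (4 - 3)^2/12 = 0.083333333
Var(Y) = 3² * 0.083333333 = 9 * 0.083333333 = 0.75

0.75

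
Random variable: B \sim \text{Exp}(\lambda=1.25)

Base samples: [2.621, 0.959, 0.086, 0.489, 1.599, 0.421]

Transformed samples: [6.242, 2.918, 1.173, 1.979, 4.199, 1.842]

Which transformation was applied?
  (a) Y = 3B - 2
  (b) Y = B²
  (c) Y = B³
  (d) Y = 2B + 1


Checking option (d) Y = 2B + 1:
  B = 2.621 -> Y = 6.242 ✓
  B = 0.959 -> Y = 2.918 ✓
  B = 0.086 -> Y = 1.173 ✓
All samples match this transformation.

(d) 2B + 1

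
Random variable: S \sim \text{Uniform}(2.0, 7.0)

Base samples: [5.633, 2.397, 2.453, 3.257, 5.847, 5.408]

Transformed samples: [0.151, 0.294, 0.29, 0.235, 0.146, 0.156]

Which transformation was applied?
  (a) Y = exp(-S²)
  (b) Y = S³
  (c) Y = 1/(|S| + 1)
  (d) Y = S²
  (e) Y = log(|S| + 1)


Checking option (c) Y = 1/(|S| + 1):
  S = 5.633 -> Y = 0.151 ✓
  S = 2.397 -> Y = 0.294 ✓
  S = 2.453 -> Y = 0.29 ✓
All samples match this transformation.

(c) 1/(|S| + 1)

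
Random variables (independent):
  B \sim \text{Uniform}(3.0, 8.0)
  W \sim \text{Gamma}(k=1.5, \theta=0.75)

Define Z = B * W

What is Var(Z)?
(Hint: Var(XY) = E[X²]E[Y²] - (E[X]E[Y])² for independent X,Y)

Var(XY) = E[X²]E[Y²] - (E[X]E[Y])²
E[B] = 5.5, Var(B) = 2.0833333
E[W] = 1.125, Var(W) = 0.84375
E[B²] = 2.0833333 + 5.5² = 32.333333
E[W²] = 0.84375 + 1.125² = 2.109375
Var(Z) = 32.333333*2.109375 - (5.5*1.125)²
= 68.203125 - 38.285156 = 29.917969

29.917969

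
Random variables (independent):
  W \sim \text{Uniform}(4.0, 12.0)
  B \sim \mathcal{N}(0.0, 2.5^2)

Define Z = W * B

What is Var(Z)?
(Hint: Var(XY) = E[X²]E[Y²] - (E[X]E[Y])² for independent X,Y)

Var(XY) = E[X²]E[Y²] - (E[X]E[Y])²
E[W] = 8, Var(W) = 5.3333333
E[B] = 0, Var(B) = 6.25
E[W²] = 5.3333333 + 8² = 69.333333
E[B²] = 6.25 + 0² = 6.25
Var(Z) = 69.333333*6.25 - (8*0)²
= 433.33333 - 0 = 433.33333

433.33333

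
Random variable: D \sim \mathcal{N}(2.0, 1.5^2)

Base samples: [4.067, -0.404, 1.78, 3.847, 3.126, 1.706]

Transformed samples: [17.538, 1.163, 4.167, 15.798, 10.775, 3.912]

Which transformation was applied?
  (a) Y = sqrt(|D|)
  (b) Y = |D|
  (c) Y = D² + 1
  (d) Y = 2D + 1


Checking option (c) Y = D² + 1:
  D = 4.067 -> Y = 17.538 ✓
  D = -0.404 -> Y = 1.163 ✓
  D = 1.78 -> Y = 4.167 ✓
All samples match this transformation.

(c) D² + 1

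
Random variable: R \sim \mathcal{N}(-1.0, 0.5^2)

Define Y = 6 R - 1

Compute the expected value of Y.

For Y = 6R - 1:
E[Y] = 6 * E[R] - 1
E[R] = -1.0 = -1
E[Y] = 6 * (-1) - 1 = -7

-7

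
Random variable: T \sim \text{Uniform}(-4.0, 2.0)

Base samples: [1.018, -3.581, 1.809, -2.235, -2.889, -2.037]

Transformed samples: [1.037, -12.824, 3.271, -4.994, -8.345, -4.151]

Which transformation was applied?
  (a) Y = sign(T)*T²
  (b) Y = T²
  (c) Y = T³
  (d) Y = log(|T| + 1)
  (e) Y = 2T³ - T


Checking option (a) Y = sign(T)*T²:
  T = 1.018 -> Y = 1.037 ✓
  T = -3.581 -> Y = -12.824 ✓
  T = 1.809 -> Y = 3.271 ✓
All samples match this transformation.

(a) sign(T)*T²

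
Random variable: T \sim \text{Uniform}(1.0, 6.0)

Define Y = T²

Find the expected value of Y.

E[T²] = Var(T) + (E[T])² = 2.0833333 + 12.25 = 14.333333

14.333333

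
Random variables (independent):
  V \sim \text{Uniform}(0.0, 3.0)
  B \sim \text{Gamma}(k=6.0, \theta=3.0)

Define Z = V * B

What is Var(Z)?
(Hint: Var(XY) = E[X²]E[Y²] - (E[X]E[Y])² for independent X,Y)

Var(XY) = E[X²]E[Y²] - (E[X]E[Y])²
E[V] = 1.5, Var(V) = 0.75
E[B] = 18, Var(B) = 54
E[V²] = 0.75 + 1.5² = 3
E[B²] = 54 + 18² = 378
Var(Z) = 3*378 - (1.5*18)²
= 1134 - 729 = 405

405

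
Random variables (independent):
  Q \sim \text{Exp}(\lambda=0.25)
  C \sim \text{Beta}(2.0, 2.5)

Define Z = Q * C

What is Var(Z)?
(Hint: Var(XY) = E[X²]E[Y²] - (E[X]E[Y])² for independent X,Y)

Var(XY) = E[X²]E[Y²] - (E[X]E[Y])²
E[Q] = 4, Var(Q) = 16
E[C] = 0.44444444, Var(C) = 0.044893378
E[Q²] = 16 + 4² = 32
E[C²] = 0.044893378 + 0.44444444² = 0.24242424
Var(Z) = 32*0.24242424 - (4*0.44444444)²
= 7.7575758 - 3.1604938 = 4.5970819

4.5970819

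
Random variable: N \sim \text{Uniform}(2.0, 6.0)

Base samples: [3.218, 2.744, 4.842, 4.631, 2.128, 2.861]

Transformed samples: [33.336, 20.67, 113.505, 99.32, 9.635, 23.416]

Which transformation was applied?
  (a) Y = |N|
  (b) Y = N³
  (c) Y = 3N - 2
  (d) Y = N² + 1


Checking option (b) Y = N³:
  N = 3.218 -> Y = 33.336 ✓
  N = 2.744 -> Y = 20.67 ✓
  N = 4.842 -> Y = 113.505 ✓
All samples match this transformation.

(b) N³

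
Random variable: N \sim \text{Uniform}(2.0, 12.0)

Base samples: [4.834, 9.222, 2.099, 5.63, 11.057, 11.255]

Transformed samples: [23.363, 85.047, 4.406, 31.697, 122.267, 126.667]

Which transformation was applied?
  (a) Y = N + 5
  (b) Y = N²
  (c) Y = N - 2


Checking option (b) Y = N²:
  N = 4.834 -> Y = 23.363 ✓
  N = 9.222 -> Y = 85.047 ✓
  N = 2.099 -> Y = 4.406 ✓
All samples match this transformation.

(b) N²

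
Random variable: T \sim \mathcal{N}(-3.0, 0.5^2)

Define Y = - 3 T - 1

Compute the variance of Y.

For Y = aT + b: Var(Y) = a² * Var(T)
Var(T) = 0.5^2 = 0.25
Var(Y) = (-3)² * 0.25 = 9 * 0.25 = 2.25

2.25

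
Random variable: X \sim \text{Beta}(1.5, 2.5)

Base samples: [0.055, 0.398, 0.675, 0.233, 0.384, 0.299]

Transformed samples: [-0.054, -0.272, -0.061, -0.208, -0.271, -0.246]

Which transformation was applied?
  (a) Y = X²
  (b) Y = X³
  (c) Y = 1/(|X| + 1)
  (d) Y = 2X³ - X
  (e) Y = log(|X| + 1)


Checking option (d) Y = 2X³ - X:
  X = 0.055 -> Y = -0.054 ✓
  X = 0.398 -> Y = -0.272 ✓
  X = 0.675 -> Y = -0.061 ✓
All samples match this transformation.

(d) 2X³ - X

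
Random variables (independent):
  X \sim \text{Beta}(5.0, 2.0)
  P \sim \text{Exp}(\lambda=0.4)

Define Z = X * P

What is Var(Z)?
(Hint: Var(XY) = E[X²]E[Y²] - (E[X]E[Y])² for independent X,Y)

Var(XY) = E[X²]E[Y²] - (E[X]E[Y])²
E[X] = 0.71428571, Var(X) = 0.025510204
E[P] = 2.5, Var(P) = 6.25
E[X²] = 0.025510204 + 0.71428571² = 0.53571429
E[P²] = 6.25 + 2.5² = 12.5
Var(Z) = 0.53571429*12.5 - (0.71428571*2.5)²
= 6.6964286 - 3.1887755 = 3.5076531

3.5076531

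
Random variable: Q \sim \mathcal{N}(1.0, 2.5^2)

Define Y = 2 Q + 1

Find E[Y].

For Y = 2Q + 1:
E[Y] = 2 * E[Q] + 1
E[Q] = 1.0 = 1
E[Y] = 2 * 1 + 1 = 3

3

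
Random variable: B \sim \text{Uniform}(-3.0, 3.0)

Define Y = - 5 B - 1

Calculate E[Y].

For Y = -5B - 1:
E[Y] = -5 * E[B] - 1
E[B] = (-3 + 3)/2 = 0
E[Y] = -5 * 0 - 1 = -1

-1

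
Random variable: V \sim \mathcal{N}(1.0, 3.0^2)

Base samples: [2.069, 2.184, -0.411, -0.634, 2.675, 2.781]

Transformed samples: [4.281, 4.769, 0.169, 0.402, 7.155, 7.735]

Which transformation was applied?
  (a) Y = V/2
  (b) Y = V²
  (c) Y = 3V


Checking option (b) Y = V²:
  V = 2.069 -> Y = 4.281 ✓
  V = 2.184 -> Y = 4.769 ✓
  V = -0.411 -> Y = 0.169 ✓
All samples match this transformation.

(b) V²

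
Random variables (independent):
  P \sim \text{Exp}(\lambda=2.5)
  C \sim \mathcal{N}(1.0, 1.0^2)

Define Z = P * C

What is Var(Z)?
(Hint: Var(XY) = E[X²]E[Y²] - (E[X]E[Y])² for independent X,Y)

Var(XY) = E[X²]E[Y²] - (E[X]E[Y])²
E[P] = 0.4, Var(P) = 0.16
E[C] = 1, Var(C) = 1
E[P²] = 0.16 + 0.4² = 0.32
E[C²] = 1 + 1² = 2
Var(Z) = 0.32*2 - (0.4*1)²
= 0.64 - 0.16 = 0.48

0.48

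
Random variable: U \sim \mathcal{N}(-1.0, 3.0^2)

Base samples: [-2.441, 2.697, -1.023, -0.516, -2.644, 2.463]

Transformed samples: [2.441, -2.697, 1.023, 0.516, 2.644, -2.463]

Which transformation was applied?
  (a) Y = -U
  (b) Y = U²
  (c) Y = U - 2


Checking option (a) Y = -U:
  U = -2.441 -> Y = 2.441 ✓
  U = 2.697 -> Y = -2.697 ✓
  U = -1.023 -> Y = 1.023 ✓
All samples match this transformation.

(a) -U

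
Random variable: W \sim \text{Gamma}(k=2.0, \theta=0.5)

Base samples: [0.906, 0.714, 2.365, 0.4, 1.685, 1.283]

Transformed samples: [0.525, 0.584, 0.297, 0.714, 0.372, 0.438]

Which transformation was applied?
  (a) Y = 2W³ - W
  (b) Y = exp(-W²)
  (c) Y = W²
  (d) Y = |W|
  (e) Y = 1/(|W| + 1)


Checking option (e) Y = 1/(|W| + 1):
  W = 0.906 -> Y = 0.525 ✓
  W = 0.714 -> Y = 0.584 ✓
  W = 2.365 -> Y = 0.297 ✓
All samples match this transformation.

(e) 1/(|W| + 1)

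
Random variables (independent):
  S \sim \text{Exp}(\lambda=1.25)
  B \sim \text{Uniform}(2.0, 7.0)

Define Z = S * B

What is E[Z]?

For independent RVs: E[XY] = E[X]*E[Y]
E[S] = 0.8
E[B] = 4.5
E[Z] = 0.8 * 4.5 = 3.6

3.6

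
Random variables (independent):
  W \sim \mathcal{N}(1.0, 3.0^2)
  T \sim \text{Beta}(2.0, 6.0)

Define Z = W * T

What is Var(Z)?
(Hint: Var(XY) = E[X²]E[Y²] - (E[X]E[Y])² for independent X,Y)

Var(XY) = E[X²]E[Y²] - (E[X]E[Y])²
E[W] = 1, Var(W) = 9
E[T] = 0.25, Var(T) = 0.020833333
E[W²] = 9 + 1² = 10
E[T²] = 0.020833333 + 0.25² = 0.083333333
Var(Z) = 10*0.083333333 - (1*0.25)²
= 0.83333333 - 0.0625 = 0.77083333

0.77083333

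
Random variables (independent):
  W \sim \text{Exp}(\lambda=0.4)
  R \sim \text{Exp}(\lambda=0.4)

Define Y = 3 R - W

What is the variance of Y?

For independent RVs: Var(aX + bY) = a²Var(X) + b²Var(Y)
Var(W) = 6.25
Var(R) = 6.25
Var(Y) = (-1)²*6.25 + 3²*6.25
= 1*6.25 + 9*6.25 = 62.5

62.5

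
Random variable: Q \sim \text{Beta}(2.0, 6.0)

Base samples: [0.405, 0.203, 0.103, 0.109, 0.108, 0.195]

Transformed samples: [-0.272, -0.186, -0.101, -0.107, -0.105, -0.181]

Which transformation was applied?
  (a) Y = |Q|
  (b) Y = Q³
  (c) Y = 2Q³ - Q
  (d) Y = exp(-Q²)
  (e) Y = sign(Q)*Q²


Checking option (c) Y = 2Q³ - Q:
  Q = 0.405 -> Y = -0.272 ✓
  Q = 0.203 -> Y = -0.186 ✓
  Q = 0.103 -> Y = -0.101 ✓
All samples match this transformation.

(c) 2Q³ - Q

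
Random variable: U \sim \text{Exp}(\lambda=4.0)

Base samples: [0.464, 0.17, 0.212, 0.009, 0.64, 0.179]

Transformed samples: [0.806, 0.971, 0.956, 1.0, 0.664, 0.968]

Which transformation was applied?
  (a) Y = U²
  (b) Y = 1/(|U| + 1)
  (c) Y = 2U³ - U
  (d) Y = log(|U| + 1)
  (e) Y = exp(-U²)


Checking option (e) Y = exp(-U²):
  U = 0.464 -> Y = 0.806 ✓
  U = 0.17 -> Y = 0.971 ✓
  U = 0.212 -> Y = 0.956 ✓
All samples match this transformation.

(e) exp(-U²)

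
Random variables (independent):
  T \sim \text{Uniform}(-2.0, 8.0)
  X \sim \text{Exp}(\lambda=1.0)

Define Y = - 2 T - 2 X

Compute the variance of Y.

For independent RVs: Var(aX + bY) = a²Var(X) + b²Var(Y)
Var(T) = 8.3333333
Var(X) = 1
Var(Y) = (-2)²*8.3333333 + (-2)²*1
= 4*8.3333333 + 4*1 = 37.333333

37.333333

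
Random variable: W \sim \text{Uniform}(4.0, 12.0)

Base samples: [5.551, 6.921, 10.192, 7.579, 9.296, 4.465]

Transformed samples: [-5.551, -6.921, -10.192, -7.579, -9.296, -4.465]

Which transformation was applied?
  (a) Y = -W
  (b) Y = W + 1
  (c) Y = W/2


Checking option (a) Y = -W:
  W = 5.551 -> Y = -5.551 ✓
  W = 6.921 -> Y = -6.921 ✓
  W = 10.192 -> Y = -10.192 ✓
All samples match this transformation.

(a) -W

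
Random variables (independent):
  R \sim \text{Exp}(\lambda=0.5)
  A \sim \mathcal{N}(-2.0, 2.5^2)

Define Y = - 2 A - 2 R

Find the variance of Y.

For independent RVs: Var(aX + bY) = a²Var(X) + b²Var(Y)
Var(R) = 4
Var(A) = 6.25
Var(Y) = (-2)²*4 + (-2)²*6.25
= 4*4 + 4*6.25 = 41

41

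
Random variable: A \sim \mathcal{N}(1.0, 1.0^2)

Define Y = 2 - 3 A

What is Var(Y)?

For Y = aA + b: Var(Y) = a² * Var(A)
Var(A) = 1.0^2 = 1
Var(Y) = (-3)² * 1 = 9 * 1 = 9

9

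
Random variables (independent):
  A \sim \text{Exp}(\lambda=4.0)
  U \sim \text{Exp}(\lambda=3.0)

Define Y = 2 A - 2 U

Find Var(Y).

For independent RVs: Var(aX + bY) = a²Var(X) + b²Var(Y)
Var(A) = 0.0625
Var(U) = 0.11111111
Var(Y) = 2²*0.0625 + (-2)²*0.11111111
= 4*0.0625 + 4*0.11111111 = 0.69444444

0.69444444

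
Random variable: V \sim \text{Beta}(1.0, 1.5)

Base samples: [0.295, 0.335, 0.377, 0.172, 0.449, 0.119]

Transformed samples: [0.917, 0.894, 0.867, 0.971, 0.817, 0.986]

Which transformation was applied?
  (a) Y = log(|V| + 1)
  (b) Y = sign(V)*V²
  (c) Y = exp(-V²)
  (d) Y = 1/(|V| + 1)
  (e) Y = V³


Checking option (c) Y = exp(-V²):
  V = 0.295 -> Y = 0.917 ✓
  V = 0.335 -> Y = 0.894 ✓
  V = 0.377 -> Y = 0.867 ✓
All samples match this transformation.

(c) exp(-V²)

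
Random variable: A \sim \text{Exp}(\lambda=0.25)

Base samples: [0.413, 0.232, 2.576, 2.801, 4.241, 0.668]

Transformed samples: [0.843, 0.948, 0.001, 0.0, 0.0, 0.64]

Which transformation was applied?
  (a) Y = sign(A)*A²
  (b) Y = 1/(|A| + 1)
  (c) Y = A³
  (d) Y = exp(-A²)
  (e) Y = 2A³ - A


Checking option (d) Y = exp(-A²):
  A = 0.413 -> Y = 0.843 ✓
  A = 0.232 -> Y = 0.948 ✓
  A = 2.576 -> Y = 0.001 ✓
All samples match this transformation.

(d) exp(-A²)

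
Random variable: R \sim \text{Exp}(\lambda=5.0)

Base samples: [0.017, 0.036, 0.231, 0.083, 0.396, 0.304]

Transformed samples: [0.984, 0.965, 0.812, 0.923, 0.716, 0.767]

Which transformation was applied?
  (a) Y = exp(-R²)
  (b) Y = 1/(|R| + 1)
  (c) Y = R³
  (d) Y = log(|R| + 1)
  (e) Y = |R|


Checking option (b) Y = 1/(|R| + 1):
  R = 0.017 -> Y = 0.984 ✓
  R = 0.036 -> Y = 0.965 ✓
  R = 0.231 -> Y = 0.812 ✓
All samples match this transformation.

(b) 1/(|R| + 1)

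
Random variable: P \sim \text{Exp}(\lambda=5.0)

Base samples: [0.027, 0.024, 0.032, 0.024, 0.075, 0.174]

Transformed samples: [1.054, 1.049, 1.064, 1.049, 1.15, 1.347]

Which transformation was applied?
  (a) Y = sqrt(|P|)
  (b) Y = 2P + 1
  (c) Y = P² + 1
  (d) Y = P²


Checking option (b) Y = 2P + 1:
  P = 0.027 -> Y = 1.054 ✓
  P = 0.024 -> Y = 1.049 ✓
  P = 0.032 -> Y = 1.064 ✓
All samples match this transformation.

(b) 2P + 1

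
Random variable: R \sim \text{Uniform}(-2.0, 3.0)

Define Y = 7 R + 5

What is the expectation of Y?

For Y = 7R + 5:
E[Y] = 7 * E[R] + 5
E[R] = (-2 + 3)/2 = 0.5
E[Y] = 7 * 0.5 + 5 = 8.5

8.5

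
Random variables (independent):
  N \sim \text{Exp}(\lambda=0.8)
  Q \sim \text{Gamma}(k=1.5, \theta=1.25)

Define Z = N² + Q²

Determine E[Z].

E[Z] = E[N²] + E[Q²]
E[N²] = Var(N) + E[N]² = 1.5625 + 1.5625 = 3.125
E[Q²] = Var(Q) + E[Q]² = 2.34375 + 3.515625 = 5.859375
E[Z] = 3.125 + 5.859375 = 8.984375

8.984375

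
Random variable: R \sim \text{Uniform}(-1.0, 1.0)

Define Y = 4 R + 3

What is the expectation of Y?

For Y = 4R + 3:
E[Y] = 4 * E[R] + 3
E[R] = (-1 + 1)/2 = 0
E[Y] = 4 * 0 + 3 = 3

3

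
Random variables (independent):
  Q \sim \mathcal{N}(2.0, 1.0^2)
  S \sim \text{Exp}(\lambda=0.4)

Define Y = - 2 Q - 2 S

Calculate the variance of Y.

For independent RVs: Var(aX + bY) = a²Var(X) + b²Var(Y)
Var(Q) = 1
Var(S) = 6.25
Var(Y) = (-2)²*1 + (-2)²*6.25
= 4*1 + 4*6.25 = 29

29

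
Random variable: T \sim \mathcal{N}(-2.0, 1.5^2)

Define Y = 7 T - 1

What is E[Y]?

For Y = 7T - 1:
E[Y] = 7 * E[T] - 1
E[T] = -2.0 = -2
E[Y] = 7 * (-2) - 1 = -15

-15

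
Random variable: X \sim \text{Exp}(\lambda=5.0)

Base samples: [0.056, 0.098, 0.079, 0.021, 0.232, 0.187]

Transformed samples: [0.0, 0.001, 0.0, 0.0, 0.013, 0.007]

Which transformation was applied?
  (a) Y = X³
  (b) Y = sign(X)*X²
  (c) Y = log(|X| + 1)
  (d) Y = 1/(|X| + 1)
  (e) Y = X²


Checking option (a) Y = X³:
  X = 0.056 -> Y = 0.0 ✓
  X = 0.098 -> Y = 0.001 ✓
  X = 0.079 -> Y = 0.0 ✓
All samples match this transformation.

(a) X³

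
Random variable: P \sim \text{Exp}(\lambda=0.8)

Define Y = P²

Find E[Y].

Using E[X²] = Var(X) + (E[X])²:
E[P] = 1.25
Var(P) = 1/0.8^2 = 1.5625
E[P²] = 1.5625 + 1.25² = 1.5625 + 1.5625 = 3.125

3.125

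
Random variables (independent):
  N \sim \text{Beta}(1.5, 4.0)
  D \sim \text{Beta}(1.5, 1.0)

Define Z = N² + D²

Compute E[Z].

E[Z] = E[N²] + E[D²]
E[N²] = Var(N) + E[N]² = 0.03051494 + 0.074380165 = 0.1048951
E[D²] = Var(D) + E[D]² = 0.068571429 + 0.36 = 0.42857143
E[Z] = 0.1048951 + 0.42857143 = 0.53346653

0.53346653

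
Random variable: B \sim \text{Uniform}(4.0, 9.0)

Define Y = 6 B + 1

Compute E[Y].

For Y = 6B + 1:
E[Y] = 6 * E[B] + 1
E[B] = (4 + 9)/2 = 6.5
E[Y] = 6 * 6.5 + 1 = 40

40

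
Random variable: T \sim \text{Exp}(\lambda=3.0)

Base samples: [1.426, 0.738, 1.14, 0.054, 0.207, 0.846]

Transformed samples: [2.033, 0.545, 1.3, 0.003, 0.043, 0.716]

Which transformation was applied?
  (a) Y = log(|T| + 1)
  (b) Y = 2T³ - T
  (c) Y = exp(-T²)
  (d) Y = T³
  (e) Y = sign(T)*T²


Checking option (e) Y = sign(T)*T²:
  T = 1.426 -> Y = 2.033 ✓
  T = 0.738 -> Y = 0.545 ✓
  T = 1.14 -> Y = 1.3 ✓
All samples match this transformation.

(e) sign(T)*T²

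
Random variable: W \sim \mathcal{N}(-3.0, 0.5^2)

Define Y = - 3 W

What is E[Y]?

For Y = -3W:
E[Y] = -3 * E[W]
E[W] = -3.0 = -3
E[Y] = -3 * (-3) = 9

9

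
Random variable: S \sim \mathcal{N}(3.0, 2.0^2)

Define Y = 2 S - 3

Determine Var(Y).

For Y = aS + b: Var(Y) = a² * Var(S)
Var(S) = 2.0^2 = 4
Var(Y) = 2² * 4 = 4 * 4 = 16

16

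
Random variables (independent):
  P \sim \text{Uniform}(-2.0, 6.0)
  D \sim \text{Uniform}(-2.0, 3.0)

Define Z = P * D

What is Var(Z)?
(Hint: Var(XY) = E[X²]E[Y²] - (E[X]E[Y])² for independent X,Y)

Var(XY) = E[X²]E[Y²] - (E[X]E[Y])²
E[P] = 2, Var(P) = 5.3333333
E[D] = 0.5, Var(D) = 2.0833333
E[P²] = 5.3333333 + 2² = 9.3333333
E[D²] = 2.0833333 + 0.5² = 2.3333333
Var(Z) = 9.3333333*2.3333333 - (2*0.5)²
= 21.777778 - 1 = 20.777778

20.777778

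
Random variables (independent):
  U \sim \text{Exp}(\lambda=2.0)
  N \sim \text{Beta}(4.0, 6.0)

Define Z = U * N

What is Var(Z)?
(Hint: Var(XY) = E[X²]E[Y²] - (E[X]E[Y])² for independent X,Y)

Var(XY) = E[X²]E[Y²] - (E[X]E[Y])²
E[U] = 0.5, Var(U) = 0.25
E[N] = 0.4, Var(N) = 0.021818182
E[U²] = 0.25 + 0.5² = 0.5
E[N²] = 0.021818182 + 0.4² = 0.18181818
Var(Z) = 0.5*0.18181818 - (0.5*0.4)²
= 0.090909091 - 0.04 = 0.050909091

0.050909091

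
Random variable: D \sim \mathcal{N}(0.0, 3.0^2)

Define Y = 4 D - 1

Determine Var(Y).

For Y = aD + b: Var(Y) = a² * Var(D)
Var(D) = 3.0^2 = 9
Var(Y) = 4² * 9 = 16 * 9 = 144

144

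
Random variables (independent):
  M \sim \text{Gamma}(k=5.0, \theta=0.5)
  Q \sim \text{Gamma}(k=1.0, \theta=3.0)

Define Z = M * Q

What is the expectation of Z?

For independent RVs: E[XY] = E[X]*E[Y]
E[M] = 2.5
E[Q] = 3
E[Z] = 2.5 * 3 = 7.5

7.5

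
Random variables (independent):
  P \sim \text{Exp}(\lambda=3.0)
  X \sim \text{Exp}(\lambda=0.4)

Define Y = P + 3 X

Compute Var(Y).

For independent RVs: Var(aX + bY) = a²Var(X) + b²Var(Y)
Var(P) = 0.11111111
Var(X) = 6.25
Var(Y) = 1²*0.11111111 + 3²*6.25
= 1*0.11111111 + 9*6.25 = 56.361111

56.361111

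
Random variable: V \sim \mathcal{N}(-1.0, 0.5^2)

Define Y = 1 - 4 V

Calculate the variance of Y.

For Y = aV + b: Var(Y) = a² * Var(V)
Var(V) = 0.5^2 = 0.25
Var(Y) = (-4)² * 0.25 = 16 * 0.25 = 4

4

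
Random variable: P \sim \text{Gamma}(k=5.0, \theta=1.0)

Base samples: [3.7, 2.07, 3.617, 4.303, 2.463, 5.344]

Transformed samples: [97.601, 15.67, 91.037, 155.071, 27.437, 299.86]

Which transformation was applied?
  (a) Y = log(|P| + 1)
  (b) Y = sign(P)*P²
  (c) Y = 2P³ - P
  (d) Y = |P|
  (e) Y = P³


Checking option (c) Y = 2P³ - P:
  P = 3.7 -> Y = 97.601 ✓
  P = 2.07 -> Y = 15.67 ✓
  P = 3.617 -> Y = 91.037 ✓
All samples match this transformation.

(c) 2P³ - P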